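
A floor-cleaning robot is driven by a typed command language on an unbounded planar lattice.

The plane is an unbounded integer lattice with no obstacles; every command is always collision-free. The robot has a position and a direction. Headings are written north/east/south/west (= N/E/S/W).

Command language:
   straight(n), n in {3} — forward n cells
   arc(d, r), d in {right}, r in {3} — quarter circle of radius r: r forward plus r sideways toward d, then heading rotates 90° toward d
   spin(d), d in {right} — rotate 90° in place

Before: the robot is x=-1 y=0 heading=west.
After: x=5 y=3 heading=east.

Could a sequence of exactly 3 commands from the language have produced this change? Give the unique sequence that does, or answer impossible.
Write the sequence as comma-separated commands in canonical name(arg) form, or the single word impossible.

key: position moved to (5,3) AND the heading swung to E — translation plus rotation needed
begin: x=-1 y=0 heading=west
step 1 (spin(right)): x=-1 y=0 heading=north
step 2 (arc(right, 3)): x=2 y=3 heading=east
step 3 (straight(3)): x=5 y=3 heading=east
uniquely the one of 27 3-step routes that fits.

spin(right), arc(right, 3), straight(3)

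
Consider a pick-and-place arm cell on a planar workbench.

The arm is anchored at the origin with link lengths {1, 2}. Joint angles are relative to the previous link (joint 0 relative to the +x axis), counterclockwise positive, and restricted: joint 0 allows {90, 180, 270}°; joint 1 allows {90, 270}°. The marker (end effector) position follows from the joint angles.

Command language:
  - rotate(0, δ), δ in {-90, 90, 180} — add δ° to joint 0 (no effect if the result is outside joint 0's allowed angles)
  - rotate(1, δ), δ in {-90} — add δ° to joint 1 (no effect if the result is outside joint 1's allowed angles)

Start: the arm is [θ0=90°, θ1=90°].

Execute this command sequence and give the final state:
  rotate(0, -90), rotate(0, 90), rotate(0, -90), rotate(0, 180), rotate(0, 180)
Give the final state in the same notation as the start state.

[θ0=90°, θ1=90°]

begin: [θ0=90°, θ1=90°]
t=1 rotate(0, -90) ⇒ [θ0=90°, θ1=90°]
t=2 rotate(0, 90) ⇒ [θ0=180°, θ1=90°]
t=3 rotate(0, -90) ⇒ [θ0=90°, θ1=90°]
t=4 rotate(0, 180) ⇒ [θ0=270°, θ1=90°]
t=5 rotate(0, 180) ⇒ [θ0=90°, θ1=90°]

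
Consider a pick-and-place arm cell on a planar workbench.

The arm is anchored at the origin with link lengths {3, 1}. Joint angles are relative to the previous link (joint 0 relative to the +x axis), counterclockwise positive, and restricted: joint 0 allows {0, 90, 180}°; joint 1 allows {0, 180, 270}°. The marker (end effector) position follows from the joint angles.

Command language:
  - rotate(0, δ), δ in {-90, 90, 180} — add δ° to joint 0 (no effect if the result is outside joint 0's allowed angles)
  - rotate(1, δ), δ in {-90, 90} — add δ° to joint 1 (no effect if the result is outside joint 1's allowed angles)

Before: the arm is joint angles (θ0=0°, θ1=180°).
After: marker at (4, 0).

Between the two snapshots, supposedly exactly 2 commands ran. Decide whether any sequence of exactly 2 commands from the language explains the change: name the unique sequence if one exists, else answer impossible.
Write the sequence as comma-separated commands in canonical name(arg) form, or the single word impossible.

from: joint angles (θ0=0°, θ1=180°)
[1] after rotate(1, 90): joint angles (θ0=0°, θ1=270°)
[2] after rotate(1, 90): joint angles (θ0=0°, θ1=0°)
no other 2-command option fits: unique.

rotate(1, 90), rotate(1, 90)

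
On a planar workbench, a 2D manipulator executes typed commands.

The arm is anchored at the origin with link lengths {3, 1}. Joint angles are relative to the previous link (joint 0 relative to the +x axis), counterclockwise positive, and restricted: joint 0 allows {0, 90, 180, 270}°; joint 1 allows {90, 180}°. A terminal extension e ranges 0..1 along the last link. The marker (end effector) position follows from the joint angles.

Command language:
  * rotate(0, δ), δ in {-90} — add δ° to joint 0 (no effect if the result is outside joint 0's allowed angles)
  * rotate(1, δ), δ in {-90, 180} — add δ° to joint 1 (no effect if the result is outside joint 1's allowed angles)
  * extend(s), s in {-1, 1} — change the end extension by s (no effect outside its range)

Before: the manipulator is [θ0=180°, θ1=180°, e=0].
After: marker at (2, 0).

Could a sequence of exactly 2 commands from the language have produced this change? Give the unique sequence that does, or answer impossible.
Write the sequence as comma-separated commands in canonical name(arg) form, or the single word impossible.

begin: [θ0=180°, θ1=180°, e=0]
t=1 rotate(0, -90) ⇒ [θ0=90°, θ1=180°, e=0]
t=2 rotate(0, -90) ⇒ [θ0=0°, θ1=180°, e=0]
no other 2-command option fits: unique.

rotate(0, -90), rotate(0, -90)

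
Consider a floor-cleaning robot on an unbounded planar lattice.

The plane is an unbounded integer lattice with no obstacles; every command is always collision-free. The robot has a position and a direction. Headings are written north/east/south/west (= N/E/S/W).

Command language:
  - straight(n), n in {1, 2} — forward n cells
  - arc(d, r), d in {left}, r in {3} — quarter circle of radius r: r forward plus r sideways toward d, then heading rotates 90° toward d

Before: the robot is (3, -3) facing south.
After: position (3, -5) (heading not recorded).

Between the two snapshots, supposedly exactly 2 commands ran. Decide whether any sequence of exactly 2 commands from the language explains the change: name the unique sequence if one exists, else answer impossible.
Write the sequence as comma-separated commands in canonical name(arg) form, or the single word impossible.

start: (3, -3) facing south
t=1 straight(1) ⇒ (3, -4) facing south
t=2 straight(1) ⇒ (3, -5) facing south
no other 2-command option fits: unique.

straight(1), straight(1)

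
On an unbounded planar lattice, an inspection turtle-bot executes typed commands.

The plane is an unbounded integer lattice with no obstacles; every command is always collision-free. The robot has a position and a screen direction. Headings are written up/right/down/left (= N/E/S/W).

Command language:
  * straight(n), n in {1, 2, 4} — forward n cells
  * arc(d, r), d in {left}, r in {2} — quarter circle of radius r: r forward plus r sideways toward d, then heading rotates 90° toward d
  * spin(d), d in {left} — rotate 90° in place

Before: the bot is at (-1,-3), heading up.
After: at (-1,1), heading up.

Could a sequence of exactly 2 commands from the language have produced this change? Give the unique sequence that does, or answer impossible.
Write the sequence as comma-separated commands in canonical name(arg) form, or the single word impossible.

key: still facing N at the end — nothing in the sequence rotates
start: at (-1,-3), heading up
step 1 (straight(2)): at (-1,-1), heading up
step 2 (straight(2)): at (-1,1), heading up
all 25 alternatives checked — unique.

straight(2), straight(2)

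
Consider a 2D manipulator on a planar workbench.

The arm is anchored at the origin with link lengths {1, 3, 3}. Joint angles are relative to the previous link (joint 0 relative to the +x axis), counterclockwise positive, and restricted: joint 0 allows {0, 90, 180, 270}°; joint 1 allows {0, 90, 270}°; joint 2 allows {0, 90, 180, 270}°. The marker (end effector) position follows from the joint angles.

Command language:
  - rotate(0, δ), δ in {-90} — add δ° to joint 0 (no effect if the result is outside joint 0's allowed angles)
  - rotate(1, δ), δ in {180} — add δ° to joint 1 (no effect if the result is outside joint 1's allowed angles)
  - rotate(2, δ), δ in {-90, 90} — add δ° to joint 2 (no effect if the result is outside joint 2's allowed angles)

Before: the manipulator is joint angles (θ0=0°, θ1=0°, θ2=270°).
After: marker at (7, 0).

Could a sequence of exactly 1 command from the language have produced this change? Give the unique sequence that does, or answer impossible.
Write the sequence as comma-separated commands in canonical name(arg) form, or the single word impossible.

from: joint angles (θ0=0°, θ1=0°, θ2=270°)
[1] after rotate(2, 90): joint angles (θ0=0°, θ1=0°, θ2=0°)
no rival 1-sequence matches.

rotate(2, 90)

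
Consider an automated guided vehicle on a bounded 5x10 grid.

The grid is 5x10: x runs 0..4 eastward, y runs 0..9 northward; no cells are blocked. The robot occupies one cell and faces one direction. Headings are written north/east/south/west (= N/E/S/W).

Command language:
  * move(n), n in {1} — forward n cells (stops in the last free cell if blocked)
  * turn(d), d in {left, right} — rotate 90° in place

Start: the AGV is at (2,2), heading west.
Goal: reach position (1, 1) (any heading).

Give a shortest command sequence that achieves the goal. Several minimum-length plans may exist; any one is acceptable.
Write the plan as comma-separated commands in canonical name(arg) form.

begin: at (2,2), heading west
step 1 (move(1)): at (1,2), heading west
step 2 (turn(left)): at (1,2), heading south
step 3 (move(1)): at (1,1), heading south
no 2-step plan works, so 3 is optimal.

move(1), turn(left), move(1)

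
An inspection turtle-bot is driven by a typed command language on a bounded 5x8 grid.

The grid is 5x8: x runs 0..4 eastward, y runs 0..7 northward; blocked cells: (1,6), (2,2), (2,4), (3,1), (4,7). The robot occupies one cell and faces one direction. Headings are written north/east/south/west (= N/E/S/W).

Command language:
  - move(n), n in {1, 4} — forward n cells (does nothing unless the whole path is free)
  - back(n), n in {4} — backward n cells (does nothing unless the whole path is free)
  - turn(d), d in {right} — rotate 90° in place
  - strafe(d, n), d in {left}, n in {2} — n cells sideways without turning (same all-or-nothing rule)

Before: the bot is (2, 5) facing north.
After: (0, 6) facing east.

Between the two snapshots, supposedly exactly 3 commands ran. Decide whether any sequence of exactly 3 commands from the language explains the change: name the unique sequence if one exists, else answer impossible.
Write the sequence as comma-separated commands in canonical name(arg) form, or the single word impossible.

key: cell and facing (now E) both changed — the 3 commands mix motion and turning
initial: (2, 5) facing north
[1] after strafe(left, 2): (0, 5) facing north
[2] after move(1): (0, 6) facing north
[3] after turn(right): (0, 6) facing east
all 125 alternatives checked — unique.

strafe(left, 2), move(1), turn(right)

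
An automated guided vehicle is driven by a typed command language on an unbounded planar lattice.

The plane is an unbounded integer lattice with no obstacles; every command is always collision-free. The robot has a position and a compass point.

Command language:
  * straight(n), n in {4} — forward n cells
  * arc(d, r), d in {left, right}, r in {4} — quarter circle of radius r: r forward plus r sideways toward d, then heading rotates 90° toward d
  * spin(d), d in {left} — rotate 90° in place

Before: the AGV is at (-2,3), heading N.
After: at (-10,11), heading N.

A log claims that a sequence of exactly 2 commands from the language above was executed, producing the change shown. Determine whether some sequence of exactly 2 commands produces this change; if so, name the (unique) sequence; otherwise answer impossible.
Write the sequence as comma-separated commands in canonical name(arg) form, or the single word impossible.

arc(left, 4), arc(right, 4)

key: order matters: swapping arc(left, 4) and arc(right, 4) lands elsewhere
start: at (-2,3), heading N
1. arc(left, 4) → at (-6,7), heading W
2. arc(right, 4) → at (-10,11), heading N
no rival 2-sequence matches.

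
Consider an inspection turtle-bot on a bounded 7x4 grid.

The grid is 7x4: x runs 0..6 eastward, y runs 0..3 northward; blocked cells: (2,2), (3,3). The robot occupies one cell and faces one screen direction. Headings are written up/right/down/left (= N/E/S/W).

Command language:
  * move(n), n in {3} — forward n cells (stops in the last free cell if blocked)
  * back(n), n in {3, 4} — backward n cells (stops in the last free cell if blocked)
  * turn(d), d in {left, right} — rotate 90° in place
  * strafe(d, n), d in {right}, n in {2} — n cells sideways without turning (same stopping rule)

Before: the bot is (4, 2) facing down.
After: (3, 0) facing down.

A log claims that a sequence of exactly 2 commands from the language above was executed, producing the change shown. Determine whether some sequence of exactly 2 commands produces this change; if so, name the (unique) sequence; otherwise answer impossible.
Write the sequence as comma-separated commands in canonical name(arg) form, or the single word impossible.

key: running move(3) before strafe(right, 2) would end elsewhere — order is forced
from: (4, 2) facing down
[1] after strafe(right, 2): (3, 2) facing down
[2] after move(3): (3, 0) facing down
no other 2-command option fits: unique.

strafe(right, 2), move(3)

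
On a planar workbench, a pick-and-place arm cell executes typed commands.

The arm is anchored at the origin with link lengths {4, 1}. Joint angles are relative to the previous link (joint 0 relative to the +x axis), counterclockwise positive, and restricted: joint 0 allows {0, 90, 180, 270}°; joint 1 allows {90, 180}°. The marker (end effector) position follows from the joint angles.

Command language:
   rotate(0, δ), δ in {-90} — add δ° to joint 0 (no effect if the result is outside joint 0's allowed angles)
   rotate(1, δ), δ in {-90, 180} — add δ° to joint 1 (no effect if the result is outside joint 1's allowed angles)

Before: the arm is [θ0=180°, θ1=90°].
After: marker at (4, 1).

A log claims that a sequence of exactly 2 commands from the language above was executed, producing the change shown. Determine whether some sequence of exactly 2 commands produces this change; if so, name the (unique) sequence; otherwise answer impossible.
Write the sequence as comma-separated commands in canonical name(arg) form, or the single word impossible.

rotate(0, -90), rotate(0, -90)

t0: [θ0=180°, θ1=90°]
t=1 rotate(0, -90) ⇒ [θ0=90°, θ1=90°]
t=2 rotate(0, -90) ⇒ [θ0=0°, θ1=90°]
uniquely the one of 9 2-step routes that fits.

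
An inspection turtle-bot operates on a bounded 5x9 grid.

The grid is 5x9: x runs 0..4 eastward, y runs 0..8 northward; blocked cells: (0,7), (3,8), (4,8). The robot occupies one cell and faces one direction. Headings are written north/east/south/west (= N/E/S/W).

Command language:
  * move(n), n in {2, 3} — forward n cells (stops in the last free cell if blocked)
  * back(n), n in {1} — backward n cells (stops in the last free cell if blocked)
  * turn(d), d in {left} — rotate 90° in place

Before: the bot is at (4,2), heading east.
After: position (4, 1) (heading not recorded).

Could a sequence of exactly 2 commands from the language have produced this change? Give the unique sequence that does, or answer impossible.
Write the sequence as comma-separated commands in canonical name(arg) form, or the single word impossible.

key: order matters: swapping turn(left) and back(1) lands elsewhere
t0: at (4,2), heading east
[1] after turn(left): at (4,2), heading north
[2] after back(1): at (4,1), heading north
no other 2-command option fits: unique.

turn(left), back(1)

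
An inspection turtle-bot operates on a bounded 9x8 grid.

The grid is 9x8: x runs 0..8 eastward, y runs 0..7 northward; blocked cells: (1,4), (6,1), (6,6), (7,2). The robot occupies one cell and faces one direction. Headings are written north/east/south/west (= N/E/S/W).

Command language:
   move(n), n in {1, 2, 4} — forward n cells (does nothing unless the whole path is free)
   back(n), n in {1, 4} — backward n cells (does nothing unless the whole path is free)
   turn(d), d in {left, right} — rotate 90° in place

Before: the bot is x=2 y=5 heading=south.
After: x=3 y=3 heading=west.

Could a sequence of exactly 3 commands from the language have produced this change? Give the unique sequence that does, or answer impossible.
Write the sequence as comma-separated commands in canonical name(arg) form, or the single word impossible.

move(2), turn(right), back(1)

key: order matters: swapping move(2) and back(1) lands elsewhere
initial: x=2 y=5 heading=south
t=1 move(2) ⇒ x=2 y=3 heading=south
t=2 turn(right) ⇒ x=2 y=3 heading=west
t=3 back(1) ⇒ x=3 y=3 heading=west
no other 3-command option fits: unique.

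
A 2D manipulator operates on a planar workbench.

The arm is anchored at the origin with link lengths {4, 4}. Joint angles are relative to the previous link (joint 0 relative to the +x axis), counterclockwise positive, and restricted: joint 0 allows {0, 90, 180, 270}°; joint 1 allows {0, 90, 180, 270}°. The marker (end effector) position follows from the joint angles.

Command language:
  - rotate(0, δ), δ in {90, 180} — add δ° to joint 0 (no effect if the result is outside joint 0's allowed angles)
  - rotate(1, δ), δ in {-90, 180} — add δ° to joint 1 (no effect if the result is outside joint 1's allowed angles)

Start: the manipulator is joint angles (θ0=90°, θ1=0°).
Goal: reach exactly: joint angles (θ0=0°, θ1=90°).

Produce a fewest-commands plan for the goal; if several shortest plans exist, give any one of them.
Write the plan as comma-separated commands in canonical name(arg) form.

rotate(1, -90), rotate(0, 90), rotate(1, 180), rotate(0, 180)

t0: joint angles (θ0=90°, θ1=0°)
1. rotate(1, -90) → joint angles (θ0=90°, θ1=270°)
2. rotate(0, 90) → joint angles (θ0=180°, θ1=270°)
3. rotate(1, 180) → joint angles (θ0=180°, θ1=90°)
4. rotate(0, 180) → joint angles (θ0=0°, θ1=90°)
no 3-step plan works, so 4 is optimal.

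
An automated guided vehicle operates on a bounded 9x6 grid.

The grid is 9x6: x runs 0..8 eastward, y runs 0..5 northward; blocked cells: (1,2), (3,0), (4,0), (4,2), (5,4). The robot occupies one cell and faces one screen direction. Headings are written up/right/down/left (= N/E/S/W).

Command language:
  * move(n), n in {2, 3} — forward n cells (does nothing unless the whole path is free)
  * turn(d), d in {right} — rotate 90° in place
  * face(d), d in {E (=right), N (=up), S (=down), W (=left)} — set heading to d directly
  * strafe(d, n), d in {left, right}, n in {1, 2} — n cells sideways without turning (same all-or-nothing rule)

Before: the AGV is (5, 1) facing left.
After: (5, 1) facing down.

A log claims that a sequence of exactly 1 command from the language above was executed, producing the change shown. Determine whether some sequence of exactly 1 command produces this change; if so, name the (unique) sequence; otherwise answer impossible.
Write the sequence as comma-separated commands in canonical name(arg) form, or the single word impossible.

face(S)

key: (5,1) unchanged — the single command moves nothing
initial: (5, 1) facing left
1. face(S) → (5, 1) facing down
no other 1-command option fits: unique.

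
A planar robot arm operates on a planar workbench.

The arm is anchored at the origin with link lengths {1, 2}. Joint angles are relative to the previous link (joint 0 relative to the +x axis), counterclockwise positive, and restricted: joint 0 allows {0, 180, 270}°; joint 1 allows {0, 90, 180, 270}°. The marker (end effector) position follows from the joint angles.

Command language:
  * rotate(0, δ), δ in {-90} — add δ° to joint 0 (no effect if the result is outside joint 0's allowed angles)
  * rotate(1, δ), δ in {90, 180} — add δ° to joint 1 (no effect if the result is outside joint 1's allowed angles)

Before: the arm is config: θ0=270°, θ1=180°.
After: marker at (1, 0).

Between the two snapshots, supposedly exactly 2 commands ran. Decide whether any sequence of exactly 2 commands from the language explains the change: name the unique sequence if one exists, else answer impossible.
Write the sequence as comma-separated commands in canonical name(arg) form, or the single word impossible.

initial: config: θ0=270°, θ1=180°
t=1 rotate(0, -90) ⇒ config: θ0=180°, θ1=180°
t=2 rotate(0, -90) ⇒ config: θ0=180°, θ1=180°
no other 2-command option fits: unique.

rotate(0, -90), rotate(0, -90)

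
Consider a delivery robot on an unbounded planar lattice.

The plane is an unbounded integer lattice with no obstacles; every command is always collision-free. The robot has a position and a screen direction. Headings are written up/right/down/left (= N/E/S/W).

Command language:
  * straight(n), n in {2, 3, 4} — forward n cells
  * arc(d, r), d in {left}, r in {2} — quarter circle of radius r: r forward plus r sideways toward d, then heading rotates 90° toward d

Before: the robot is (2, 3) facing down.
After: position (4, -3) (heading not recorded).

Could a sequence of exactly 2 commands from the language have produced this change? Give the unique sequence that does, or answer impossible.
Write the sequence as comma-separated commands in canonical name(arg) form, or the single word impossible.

key: running arc(left, 2) before straight(4) would end elsewhere — order is forced
initial: (2, 3) facing down
[1] after straight(4): (2, -1) facing down
[2] after arc(left, 2): (4, -3) facing right
all 16 alternatives checked — unique.

straight(4), arc(left, 2)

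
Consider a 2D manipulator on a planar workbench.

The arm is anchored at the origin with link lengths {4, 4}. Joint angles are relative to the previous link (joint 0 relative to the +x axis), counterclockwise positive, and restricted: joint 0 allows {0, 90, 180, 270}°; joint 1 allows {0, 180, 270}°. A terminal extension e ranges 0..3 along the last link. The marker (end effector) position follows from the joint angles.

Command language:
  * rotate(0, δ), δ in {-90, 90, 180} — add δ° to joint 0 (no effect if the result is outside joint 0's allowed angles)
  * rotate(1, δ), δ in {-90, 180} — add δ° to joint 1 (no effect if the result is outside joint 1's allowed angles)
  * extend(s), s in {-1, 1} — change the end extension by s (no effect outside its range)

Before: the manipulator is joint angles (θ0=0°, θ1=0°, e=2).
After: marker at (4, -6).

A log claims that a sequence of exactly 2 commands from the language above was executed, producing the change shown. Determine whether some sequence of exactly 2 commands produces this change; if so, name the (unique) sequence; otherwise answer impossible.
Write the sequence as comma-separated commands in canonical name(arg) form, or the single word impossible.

rotate(1, -90), rotate(1, 180)

key: running rotate(1, 180) before rotate(1, -90) would end elsewhere — order is forced
initial: joint angles (θ0=0°, θ1=0°, e=2)
1. rotate(1, -90) → joint angles (θ0=0°, θ1=270°, e=2)
2. rotate(1, 180) → joint angles (θ0=0°, θ1=270°, e=2)
no other 2-command option fits: unique.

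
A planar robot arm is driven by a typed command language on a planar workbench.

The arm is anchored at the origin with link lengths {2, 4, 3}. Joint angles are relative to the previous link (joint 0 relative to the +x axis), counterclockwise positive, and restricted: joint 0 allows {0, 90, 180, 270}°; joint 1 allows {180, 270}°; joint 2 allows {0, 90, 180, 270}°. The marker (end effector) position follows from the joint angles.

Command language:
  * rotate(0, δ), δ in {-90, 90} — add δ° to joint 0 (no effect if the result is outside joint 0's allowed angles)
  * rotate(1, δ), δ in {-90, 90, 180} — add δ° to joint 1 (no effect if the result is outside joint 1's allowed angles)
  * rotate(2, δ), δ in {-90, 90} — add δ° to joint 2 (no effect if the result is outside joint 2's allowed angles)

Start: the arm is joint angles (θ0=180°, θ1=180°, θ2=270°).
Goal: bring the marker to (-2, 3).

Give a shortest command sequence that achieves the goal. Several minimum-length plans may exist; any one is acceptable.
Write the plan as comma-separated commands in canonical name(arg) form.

from: joint angles (θ0=180°, θ1=180°, θ2=270°)
[1] after rotate(0, -90): joint angles (θ0=90°, θ1=180°, θ2=270°)
[2] after rotate(0, -90): joint angles (θ0=0°, θ1=180°, θ2=270°)
no 1-step plan works, so 2 is optimal.

rotate(0, -90), rotate(0, -90)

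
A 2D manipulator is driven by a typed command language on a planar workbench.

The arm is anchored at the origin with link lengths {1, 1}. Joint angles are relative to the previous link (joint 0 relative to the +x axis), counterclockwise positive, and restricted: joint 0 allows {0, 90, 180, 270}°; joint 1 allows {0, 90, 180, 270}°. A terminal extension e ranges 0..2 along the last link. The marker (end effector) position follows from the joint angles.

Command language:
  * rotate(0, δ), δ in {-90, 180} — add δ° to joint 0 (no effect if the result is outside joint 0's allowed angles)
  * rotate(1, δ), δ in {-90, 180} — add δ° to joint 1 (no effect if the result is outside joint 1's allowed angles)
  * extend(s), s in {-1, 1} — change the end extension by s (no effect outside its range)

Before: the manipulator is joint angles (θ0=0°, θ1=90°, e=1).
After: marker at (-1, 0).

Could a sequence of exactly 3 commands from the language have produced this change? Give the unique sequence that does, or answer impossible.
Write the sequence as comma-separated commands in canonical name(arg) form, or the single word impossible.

start: joint angles (θ0=0°, θ1=90°, e=1)
1. rotate(1, -90) → joint angles (θ0=0°, θ1=0°, e=1)
2. rotate(1, -90) → joint angles (θ0=0°, θ1=270°, e=1)
3. rotate(1, -90) → joint angles (θ0=0°, θ1=180°, e=1)
uniquely the one of 216 3-step routes that fits.

rotate(1, -90), rotate(1, -90), rotate(1, -90)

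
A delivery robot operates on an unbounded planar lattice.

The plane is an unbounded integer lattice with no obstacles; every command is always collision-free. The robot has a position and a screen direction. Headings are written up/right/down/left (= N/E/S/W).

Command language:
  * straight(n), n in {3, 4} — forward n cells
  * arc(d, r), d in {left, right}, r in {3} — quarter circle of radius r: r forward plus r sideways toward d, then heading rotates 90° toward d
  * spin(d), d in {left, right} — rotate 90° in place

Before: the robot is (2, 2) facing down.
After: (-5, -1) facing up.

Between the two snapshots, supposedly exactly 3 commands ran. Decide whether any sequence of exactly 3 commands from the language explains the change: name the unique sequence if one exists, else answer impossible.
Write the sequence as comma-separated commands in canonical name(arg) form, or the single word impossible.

key: running spin(right) before arc(right, 3) would end elsewhere — order is forced
t0: (2, 2) facing down
1. arc(right, 3) → (-1, -1) facing left
2. straight(4) → (-5, -1) facing left
3. spin(right) → (-5, -1) facing up
uniquely the one of 216 3-step routes that fits.

arc(right, 3), straight(4), spin(right)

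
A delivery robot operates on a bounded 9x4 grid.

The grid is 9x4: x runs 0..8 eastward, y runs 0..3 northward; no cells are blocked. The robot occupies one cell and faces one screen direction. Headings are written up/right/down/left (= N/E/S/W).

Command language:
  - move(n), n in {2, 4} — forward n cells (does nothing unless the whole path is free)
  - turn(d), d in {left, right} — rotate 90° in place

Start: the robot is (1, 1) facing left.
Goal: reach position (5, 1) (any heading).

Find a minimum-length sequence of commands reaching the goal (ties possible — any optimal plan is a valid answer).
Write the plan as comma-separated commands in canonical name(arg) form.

turn(left), turn(left), move(4)

t0: (1, 1) facing left
t=1 turn(left) ⇒ (1, 1) facing down
t=2 turn(left) ⇒ (1, 1) facing right
t=3 move(4) ⇒ (5, 1) facing right
shorter routes all fall short; 3 is best.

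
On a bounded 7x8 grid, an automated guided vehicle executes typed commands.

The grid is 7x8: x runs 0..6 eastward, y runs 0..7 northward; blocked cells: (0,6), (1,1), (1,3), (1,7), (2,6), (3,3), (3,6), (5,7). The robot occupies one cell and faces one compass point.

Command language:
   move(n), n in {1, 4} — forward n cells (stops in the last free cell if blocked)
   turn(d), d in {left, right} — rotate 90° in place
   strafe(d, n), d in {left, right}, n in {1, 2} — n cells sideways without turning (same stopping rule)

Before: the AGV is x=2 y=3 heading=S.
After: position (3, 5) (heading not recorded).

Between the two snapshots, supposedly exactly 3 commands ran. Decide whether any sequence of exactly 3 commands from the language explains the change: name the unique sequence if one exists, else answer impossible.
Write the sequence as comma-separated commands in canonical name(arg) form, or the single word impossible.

turn(left), strafe(left, 2), move(1)

key: order matters: swapping turn(left) and move(1) lands elsewhere
initial: x=2 y=3 heading=S
[1] after turn(left): x=2 y=3 heading=E
[2] after strafe(left, 2): x=2 y=5 heading=E
[3] after move(1): x=3 y=5 heading=E
no other 3-command option fits: unique.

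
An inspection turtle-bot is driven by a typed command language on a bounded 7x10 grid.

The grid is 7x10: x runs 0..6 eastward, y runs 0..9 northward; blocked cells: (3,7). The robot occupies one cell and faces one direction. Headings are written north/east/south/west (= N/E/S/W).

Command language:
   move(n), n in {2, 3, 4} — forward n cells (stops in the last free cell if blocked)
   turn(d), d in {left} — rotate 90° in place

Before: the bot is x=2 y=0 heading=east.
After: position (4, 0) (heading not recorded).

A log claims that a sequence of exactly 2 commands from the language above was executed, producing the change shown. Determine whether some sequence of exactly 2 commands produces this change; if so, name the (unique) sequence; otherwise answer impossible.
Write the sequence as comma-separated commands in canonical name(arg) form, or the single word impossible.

move(2), turn(left)

key: order matters: swapping move(2) and turn(left) lands elsewhere
from: x=2 y=0 heading=east
1. move(2) → x=4 y=0 heading=east
2. turn(left) → x=4 y=0 heading=north
uniquely the one of 16 2-step routes that fits.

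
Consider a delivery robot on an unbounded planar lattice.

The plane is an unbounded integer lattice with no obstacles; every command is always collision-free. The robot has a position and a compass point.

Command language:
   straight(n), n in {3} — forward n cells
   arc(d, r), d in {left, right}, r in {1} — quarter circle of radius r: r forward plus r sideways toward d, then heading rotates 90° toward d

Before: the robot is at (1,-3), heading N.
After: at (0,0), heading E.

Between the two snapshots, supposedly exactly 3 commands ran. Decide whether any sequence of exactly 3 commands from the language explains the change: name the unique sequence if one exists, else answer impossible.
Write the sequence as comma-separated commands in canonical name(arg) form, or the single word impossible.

arc(left, 1), arc(right, 1), arc(right, 1)

key: order matters: swapping arc(left, 1) and arc(right, 1) lands elsewhere
begin: at (1,-3), heading N
1. arc(left, 1) → at (0,-2), heading W
2. arc(right, 1) → at (-1,-1), heading N
3. arc(right, 1) → at (0,0), heading E
uniquely the one of 27 3-step routes that fits.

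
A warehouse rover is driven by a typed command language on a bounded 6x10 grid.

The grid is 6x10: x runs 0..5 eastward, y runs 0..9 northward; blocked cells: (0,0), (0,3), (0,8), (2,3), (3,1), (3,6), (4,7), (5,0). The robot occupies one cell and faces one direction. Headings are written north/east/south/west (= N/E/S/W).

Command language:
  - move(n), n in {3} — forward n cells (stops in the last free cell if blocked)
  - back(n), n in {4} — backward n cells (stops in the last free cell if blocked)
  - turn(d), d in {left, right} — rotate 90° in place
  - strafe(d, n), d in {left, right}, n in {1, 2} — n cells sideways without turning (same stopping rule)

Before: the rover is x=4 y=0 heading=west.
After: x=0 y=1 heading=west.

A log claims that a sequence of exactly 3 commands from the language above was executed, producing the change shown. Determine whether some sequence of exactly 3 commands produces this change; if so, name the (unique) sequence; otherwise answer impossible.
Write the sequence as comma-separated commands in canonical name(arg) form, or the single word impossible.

move(3), strafe(right, 1), move(3)

key: heading stays W — no command in the sequence turns
from: x=4 y=0 heading=west
1. move(3) → x=1 y=0 heading=west
2. strafe(right, 1) → x=1 y=1 heading=west
3. move(3) → x=0 y=1 heading=west
no other 3-command option fits: unique.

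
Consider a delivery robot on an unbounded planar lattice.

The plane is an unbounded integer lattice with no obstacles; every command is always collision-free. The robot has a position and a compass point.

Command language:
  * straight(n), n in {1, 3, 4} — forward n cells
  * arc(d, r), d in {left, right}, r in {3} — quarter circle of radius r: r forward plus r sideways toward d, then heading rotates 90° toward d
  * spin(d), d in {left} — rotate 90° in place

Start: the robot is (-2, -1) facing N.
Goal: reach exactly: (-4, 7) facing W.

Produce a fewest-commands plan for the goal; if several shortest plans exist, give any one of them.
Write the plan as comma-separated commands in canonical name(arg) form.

initial: (-2, -1) facing N
[1] after straight(4): (-2, 3) facing N
[2] after straight(4): (-2, 7) facing N
[3] after spin(left): (-2, 7) facing W
[4] after straight(1): (-3, 7) facing W
[5] after straight(1): (-4, 7) facing W
no 4-step plan works, so 5 is optimal.

straight(4), straight(4), spin(left), straight(1), straight(1)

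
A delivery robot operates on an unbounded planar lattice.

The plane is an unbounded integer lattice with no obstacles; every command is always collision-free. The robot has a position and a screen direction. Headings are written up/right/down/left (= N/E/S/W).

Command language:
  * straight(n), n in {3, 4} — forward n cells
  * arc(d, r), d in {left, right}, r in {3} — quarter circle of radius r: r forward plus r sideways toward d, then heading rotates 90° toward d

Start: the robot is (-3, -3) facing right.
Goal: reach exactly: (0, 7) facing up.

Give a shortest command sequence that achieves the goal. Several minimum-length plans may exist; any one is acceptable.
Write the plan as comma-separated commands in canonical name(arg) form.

begin: (-3, -3) facing right
t=1 arc(left, 3) ⇒ (0, 0) facing up
t=2 straight(3) ⇒ (0, 3) facing up
t=3 straight(4) ⇒ (0, 7) facing up
shorter routes all fall short; 3 is best.

arc(left, 3), straight(3), straight(4)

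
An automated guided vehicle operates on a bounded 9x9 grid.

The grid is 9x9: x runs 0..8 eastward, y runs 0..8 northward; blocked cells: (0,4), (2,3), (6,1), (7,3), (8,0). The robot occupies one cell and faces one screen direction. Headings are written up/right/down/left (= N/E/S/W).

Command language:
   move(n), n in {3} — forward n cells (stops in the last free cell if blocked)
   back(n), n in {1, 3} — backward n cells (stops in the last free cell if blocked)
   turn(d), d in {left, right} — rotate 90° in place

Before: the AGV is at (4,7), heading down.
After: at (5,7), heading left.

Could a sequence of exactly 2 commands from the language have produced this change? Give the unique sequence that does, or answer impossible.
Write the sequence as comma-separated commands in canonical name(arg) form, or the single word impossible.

turn(right), back(1)

key: cell and facing (now W) both changed — the 2 commands mix motion and turning
initial: at (4,7), heading down
1. turn(right) → at (4,7), heading left
2. back(1) → at (5,7), heading left
no other 2-command option fits: unique.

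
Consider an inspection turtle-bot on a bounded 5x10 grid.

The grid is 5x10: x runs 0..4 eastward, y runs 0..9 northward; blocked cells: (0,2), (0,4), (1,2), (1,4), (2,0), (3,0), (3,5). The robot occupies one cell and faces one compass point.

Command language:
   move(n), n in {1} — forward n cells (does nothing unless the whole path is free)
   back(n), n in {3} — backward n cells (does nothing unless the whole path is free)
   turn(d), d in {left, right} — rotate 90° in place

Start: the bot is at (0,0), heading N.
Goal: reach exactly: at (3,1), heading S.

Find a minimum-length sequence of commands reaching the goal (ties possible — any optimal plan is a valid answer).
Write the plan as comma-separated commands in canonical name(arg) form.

t0: at (0,0), heading N
step 1 (move(1)): at (0,1), heading N
step 2 (turn(left)): at (0,1), heading W
step 3 (back(3)): at (3,1), heading W
step 4 (turn(left)): at (3,1), heading S
nothing shorter than 4 reaches the goal.

move(1), turn(left), back(3), turn(left)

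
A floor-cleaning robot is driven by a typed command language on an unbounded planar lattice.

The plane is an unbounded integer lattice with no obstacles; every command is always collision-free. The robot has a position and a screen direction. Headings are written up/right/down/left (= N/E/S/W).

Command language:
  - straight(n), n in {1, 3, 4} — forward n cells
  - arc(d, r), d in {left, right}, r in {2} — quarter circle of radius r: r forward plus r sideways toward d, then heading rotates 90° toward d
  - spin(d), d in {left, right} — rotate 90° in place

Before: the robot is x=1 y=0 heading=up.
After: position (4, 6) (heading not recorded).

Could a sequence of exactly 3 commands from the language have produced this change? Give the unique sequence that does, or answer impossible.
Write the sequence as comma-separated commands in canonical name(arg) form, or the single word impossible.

key: order matters: swapping straight(4) and straight(1) lands elsewhere
initial: x=1 y=0 heading=up
1. straight(4) → x=1 y=4 heading=up
2. arc(right, 2) → x=3 y=6 heading=right
3. straight(1) → x=4 y=6 heading=right
no rival 3-sequence matches.

straight(4), arc(right, 2), straight(1)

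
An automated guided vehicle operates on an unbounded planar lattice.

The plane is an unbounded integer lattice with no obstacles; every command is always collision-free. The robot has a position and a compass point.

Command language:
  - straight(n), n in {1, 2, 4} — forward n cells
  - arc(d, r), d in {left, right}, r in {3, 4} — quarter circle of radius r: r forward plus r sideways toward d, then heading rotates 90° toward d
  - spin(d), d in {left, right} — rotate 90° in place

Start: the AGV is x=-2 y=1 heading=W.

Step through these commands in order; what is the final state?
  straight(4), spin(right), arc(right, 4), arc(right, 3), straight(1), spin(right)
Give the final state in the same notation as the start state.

x=1 y=1 heading=W

initial: x=-2 y=1 heading=W
t=1 straight(4) ⇒ x=-6 y=1 heading=W
t=2 spin(right) ⇒ x=-6 y=1 heading=N
t=3 arc(right, 4) ⇒ x=-2 y=5 heading=E
t=4 arc(right, 3) ⇒ x=1 y=2 heading=S
t=5 straight(1) ⇒ x=1 y=1 heading=S
t=6 spin(right) ⇒ x=1 y=1 heading=W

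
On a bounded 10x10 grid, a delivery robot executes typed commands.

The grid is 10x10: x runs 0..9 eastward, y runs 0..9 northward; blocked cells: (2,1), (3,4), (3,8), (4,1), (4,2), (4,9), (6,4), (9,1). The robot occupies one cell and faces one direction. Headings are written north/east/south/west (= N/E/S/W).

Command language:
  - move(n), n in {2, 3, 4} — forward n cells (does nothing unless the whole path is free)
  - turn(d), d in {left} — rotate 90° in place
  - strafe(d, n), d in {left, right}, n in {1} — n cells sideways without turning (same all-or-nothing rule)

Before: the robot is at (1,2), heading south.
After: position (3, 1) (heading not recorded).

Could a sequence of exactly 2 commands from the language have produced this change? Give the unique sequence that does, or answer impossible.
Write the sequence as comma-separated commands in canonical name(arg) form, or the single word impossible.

impossible

no 2-step route produces this change.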